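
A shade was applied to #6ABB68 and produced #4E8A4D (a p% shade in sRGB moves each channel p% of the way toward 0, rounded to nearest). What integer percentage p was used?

#6ABB68 is rgb(106, 187, 104); #4E8A4D is rgb(78, 138, 77).
On the G channel (widest range): 138 ≈ 187 + (p/100)(0 − 187), so p ≈ 100×(138 − 187)/(0 − 187) = -4900/-187 = 26.20.
p = 26 reproduces all three channels after rounding.

26%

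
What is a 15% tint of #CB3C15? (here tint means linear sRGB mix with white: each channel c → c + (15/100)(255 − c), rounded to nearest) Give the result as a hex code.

#D35938

#CB3C15 is rgb(203, 60, 21).
Per channel, c → c + 0.15(255 − c):
  R: 203 + 0.15×(255−203) = 203 + 7.8 = 210.8 → 211
  G: 60 + 0.15×(255−60) = 60 + 29.25 = 89.25 → 89
  B: 21 + 0.15×(255−21) = 21 + 35.1 = 56.1 → 56
rgb(211, 89, 56) = #D35938.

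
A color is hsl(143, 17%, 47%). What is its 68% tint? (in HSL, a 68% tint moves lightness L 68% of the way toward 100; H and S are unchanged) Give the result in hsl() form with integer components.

hsl(143, 17%, 83%)

L moves 68% from 47 toward 100: 47 + 36.04 = 83.04 → 83.
H and S are unchanged.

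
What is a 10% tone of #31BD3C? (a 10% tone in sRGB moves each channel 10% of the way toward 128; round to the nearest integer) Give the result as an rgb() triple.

#31BD3C is rgb(49, 189, 60).
Per channel, c → c + 0.1(128 − c):
  R: 49 + 7.9 = 56.9 → 57
  G: 189 + 0.1×(128−189) = 189 − 6.1 = 182.9 → 183
  B: 60 + 6.8 = 66.8 → 67

rgb(57, 183, 67)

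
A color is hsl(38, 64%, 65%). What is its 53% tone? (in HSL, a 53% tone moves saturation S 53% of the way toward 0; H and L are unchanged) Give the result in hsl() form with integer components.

S moves 53% from 64 toward 0: 64 − 33.92 = 30.08 → 30.
H and L are unchanged.

hsl(38, 30%, 65%)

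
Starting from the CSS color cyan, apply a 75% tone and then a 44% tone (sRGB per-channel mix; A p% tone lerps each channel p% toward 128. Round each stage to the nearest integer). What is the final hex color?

CSS cyan is rgb(0, 255, 255).
A 75% tone moves each channel 75% toward 128:
  R: 0 + 96 = 96 → 96
  G: 255 − 95.25 = 159.75 → 160
  B: 255 − 95.25 = 159.75 → 160
After the tone: rgb(96, 160, 160) = #60A0A0.
A 44% tone moves each channel 44% toward 128:
  R: 96 + 0.44×(128−96) = 96 + 14.08 = 110.08 → 110
  G: 160 + 0.44×(128−160) = 160 − 14.08 = 145.92 → 146
  B: 160 + 0.44×(128−160) = 160 − 14.08 = 145.92 → 146
rgb(110, 146, 146) = #6E9292.

#6E9292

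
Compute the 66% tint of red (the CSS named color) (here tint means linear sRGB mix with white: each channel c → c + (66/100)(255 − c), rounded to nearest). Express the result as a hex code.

CSS red is rgb(255, 0, 0).
Per channel, c → c + 0.66(255 − c):
  R: 255 + 0.66×(255−255) = 255 + 0 = 255 → 255
  G: 0 + 0.66×(255−0) = 0 + 168.3 = 168.3 → 168
  B: 0 + 0.66×(255−0) = 0 + 168.3 = 168.3 → 168
rgb(255, 168, 168) = #ffa8a8.

#ffa8a8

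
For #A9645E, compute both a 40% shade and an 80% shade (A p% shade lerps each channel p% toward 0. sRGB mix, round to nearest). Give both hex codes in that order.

#A9645E is rgb(169, 100, 94).
40% shade:
  R: 169 + 0.4×(0−169) = 169 − 67.6 = 101.4 → 101
  G: 100 − 40 = 60 → 60
  B: 94 + 0.4×(0−94) = 94 − 37.6 = 56.4 → 56
  → #653C38
80% shade:
  R: 169 − 135.2 = 33.8 → 34
  G: 100 − 80 = 20 → 20
  B: 94 − 75.2 = 18.8 → 19
  → #221413

#653C38, #221413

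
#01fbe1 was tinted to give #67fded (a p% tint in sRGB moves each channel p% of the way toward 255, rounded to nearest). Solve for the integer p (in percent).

40%

#01fbe1 is rgb(1, 251, 225); #67fded is rgb(103, 253, 237).
On the R channel (widest range): 103 ≈ 1 + (p/100)(255 − 1), so p ≈ 100×(103 − 1)/(255 − 1) = 10200/254 = 40.16.
p = 40 reproduces all three channels after rounding.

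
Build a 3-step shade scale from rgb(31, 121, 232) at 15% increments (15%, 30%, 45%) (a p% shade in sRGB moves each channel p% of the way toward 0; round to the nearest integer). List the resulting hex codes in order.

#1A67C5, #1655A2, #114380

15%: (31 − 4.65 = 26.35→26, 121 − 18.15 = 102.85→103, 232 − 34.8 = 197.2→197) → #1A67C5
30%: (31 − 9.3 = 21.7→22, 121 − 36.3 = 84.7→85, 232 − 69.6 = 162.4→162) → #1655A2
45%: (31 − 13.95 = 17.05→17, 121 − 54.45 = 66.55→67, 232 − 104.4 = 127.6→128) → #114380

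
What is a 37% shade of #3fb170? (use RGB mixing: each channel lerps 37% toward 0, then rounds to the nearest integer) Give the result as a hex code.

#3fb170 is rgb(63, 177, 112).
A 37% shade moves each channel 37% toward 0:
  R: 63 + 0.37×(0−63) = 63 − 23.31 = 39.69 → 40
  G: 177 + 0.37×(0−177) = 177 − 65.49 = 111.51 → 112
  B: 112 + 0.37×(0−112) = 112 − 41.44 = 70.56 → 71
rgb(40, 112, 71) = #287047.

#287047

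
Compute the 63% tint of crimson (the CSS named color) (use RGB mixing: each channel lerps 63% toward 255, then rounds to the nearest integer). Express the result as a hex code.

#f2a8b7

CSS crimson is rgb(220, 20, 60).
A 63% tint moves each channel 63% toward 255:
  R: 220 + 0.63×(255−220) = 220 + 22.05 = 242.05 → 242
  G: 20 + 0.63×(255−20) = 20 + 148.05 = 168.05 → 168
  B: 60 + 122.85 = 182.85 → 183
rgb(242, 168, 183) = #f2a8b7.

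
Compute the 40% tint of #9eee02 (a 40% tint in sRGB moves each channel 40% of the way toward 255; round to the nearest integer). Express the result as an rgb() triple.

#9eee02 is rgb(158, 238, 2).
A 40% tint moves each channel 40% toward 255:
  R: 158 + 0.4×(255−158) = 158 + 38.8 = 196.8 → 197
  G: 238 + 0.4×(255−238) = 238 + 6.8 = 244.8 → 245
  B: 2 + 0.4×(255−2) = 2 + 101.2 = 103.2 → 103

rgb(197, 245, 103)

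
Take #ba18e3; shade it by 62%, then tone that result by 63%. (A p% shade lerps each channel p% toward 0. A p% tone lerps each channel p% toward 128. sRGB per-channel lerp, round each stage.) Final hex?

#ba18e3 is rgb(186, 24, 227).
Per channel, c → c + 0.62(0 − c):
  R: 186 − 115.32 = 70.68 → 71
  G: 24 − 14.88 = 9.12 → 9
  B: 227 − 140.74 = 86.26 → 86
After the shade: rgb(71, 9, 86) = #470956.
A 63% tone moves each channel 63% toward 128:
  R: 71 + 0.63×(128−71) = 71 + 35.91 = 106.91 → 107
  G: 9 + 0.63×(128−9) = 9 + 74.97 = 83.97 → 84
  B: 86 + 0.63×(128−86) = 86 + 26.46 = 112.46 → 112
rgb(107, 84, 112) = #6b5470.

#6b5470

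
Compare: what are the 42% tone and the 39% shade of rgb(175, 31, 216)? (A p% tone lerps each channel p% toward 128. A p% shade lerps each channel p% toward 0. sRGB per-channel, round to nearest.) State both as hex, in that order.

#9b48b3, #6b1384

42% tone:
  R: 175 + 0.42×(128−175) = 175 − 19.74 = 155.26 → 155
  G: 31 + 40.74 = 71.74 → 72
  B: 216 + 0.42×(128−216) = 216 − 36.96 = 179.04 → 179
  → #9b48b3
39% shade:
  R: 175 + 0.39×(0−175) = 175 − 68.25 = 106.75 → 107
  G: 31 + 0.39×(0−31) = 31 − 12.09 = 18.91 → 19
  B: 216 + 0.39×(0−216) = 216 − 84.24 = 131.76 → 132
  → #6b1384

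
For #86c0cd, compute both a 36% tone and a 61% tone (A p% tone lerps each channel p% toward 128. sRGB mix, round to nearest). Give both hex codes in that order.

#86c0cd is rgb(134, 192, 205).
36% tone:
  R: 134 + 0.36×(128−134) = 134 − 2.16 = 131.84 → 132
  G: 192 + 0.36×(128−192) = 192 − 23.04 = 168.96 → 169
  B: 205 − 27.72 = 177.28 → 177
  → #84a9b1
61% tone:
  R: 134 − 3.66 = 130.34 → 130
  G: 192 − 39.04 = 152.96 → 153
  B: 205 + 0.61×(128−205) = 205 − 46.97 = 158.03 → 158
  → #82999e

#84a9b1, #82999e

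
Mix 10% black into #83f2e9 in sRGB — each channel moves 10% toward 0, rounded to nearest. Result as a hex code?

#76dad2

#83f2e9 is rgb(131, 242, 233).
Per channel, c → c + 0.1(0 − c):
  R: 131 + 0.1×(0−131) = 131 − 13.1 = 117.9 → 118
  G: 242 − 24.2 = 217.8 → 218
  B: 233 + 0.1×(0−233) = 233 − 23.3 = 209.7 → 210
rgb(118, 218, 210) = #76dad2.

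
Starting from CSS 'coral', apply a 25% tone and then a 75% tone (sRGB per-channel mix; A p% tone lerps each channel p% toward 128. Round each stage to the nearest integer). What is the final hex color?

#988077

CSS coral is rgb(255, 127, 80).
Lerp each channel 25% toward 128:
  R: 255 − 31.75 = 223.25 → 223
  G: 127 + 0.25 = 127.25 → 127
  B: 80 + 12 = 92 → 92
After the tone: rgb(223, 127, 92) = #DF7F5C.
A 75% tone moves each channel 75% toward 128:
  R: 223 + 0.75×(128−223) = 223 − 71.25 = 151.75 → 152
  G: 127 + 0.75 = 127.75 → 128
  B: 92 + 0.75×(128−92) = 92 + 27 = 119 → 119
rgb(152, 128, 119) = #988077.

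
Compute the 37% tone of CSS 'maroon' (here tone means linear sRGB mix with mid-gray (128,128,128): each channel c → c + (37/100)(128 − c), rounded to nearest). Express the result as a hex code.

#802F2F

CSS maroon is rgb(128, 0, 0).
Lerp each channel 37% toward 128:
  R: 128 + 0.37×(128−128) = 128 + 0 = 128 → 128
  G: 0 + 0.37×(128−0) = 0 + 47.36 = 47.36 → 47
  B: 0 + 0.37×(128−0) = 0 + 47.36 = 47.36 → 47
rgb(128, 47, 47) = #802F2F.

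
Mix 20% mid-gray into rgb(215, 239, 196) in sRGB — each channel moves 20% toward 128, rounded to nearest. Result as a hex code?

#C6D9B6

A 20% tone moves each channel 20% toward 128:
  R: 215 − 17.4 = 197.6 → 198
  G: 239 + 0.2×(128−239) = 239 − 22.2 = 216.8 → 217
  B: 196 − 13.6 = 182.4 → 182
rgb(198, 217, 182) = #C6D9B6.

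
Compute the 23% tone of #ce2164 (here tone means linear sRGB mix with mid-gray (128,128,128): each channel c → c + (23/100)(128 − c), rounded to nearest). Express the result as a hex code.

#bc376a

#ce2164 is rgb(206, 33, 100).
Lerp each channel 23% toward 128:
  R: 206 − 17.94 = 188.06 → 188
  G: 33 + 0.23×(128−33) = 33 + 21.85 = 54.85 → 55
  B: 100 + 0.23×(128−100) = 100 + 6.44 = 106.44 → 106
rgb(188, 55, 106) = #bc376a.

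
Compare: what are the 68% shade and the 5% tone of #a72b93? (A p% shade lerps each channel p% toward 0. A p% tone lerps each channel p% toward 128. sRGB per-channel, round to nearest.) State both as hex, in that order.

#a72b93 is rgb(167, 43, 147).
68% shade:
  R: 167 + 0.68×(0−167) = 167 − 113.56 = 53.44 → 53
  G: 43 − 29.24 = 13.76 → 14
  B: 147 − 99.96 = 47.04 → 47
  → #350e2f
5% tone:
  R: 167 + 0.05×(128−167) = 167 − 1.95 = 165.05 → 165
  G: 43 + 0.05×(128−43) = 43 + 4.25 = 47.25 → 47
  B: 147 + 0.05×(128−147) = 147 − 0.95 = 146.05 → 146
  → #a52f92

#350e2f, #a52f92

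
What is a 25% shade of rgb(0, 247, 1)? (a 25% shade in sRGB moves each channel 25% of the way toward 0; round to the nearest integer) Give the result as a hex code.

Per channel, c → c + 0.25(0 − c):
  R: 0 + 0.25×(0−0) = 0 + 0 = 0 → 0
  G: 247 − 61.75 = 185.25 → 185
  B: 1 − 0.25 = 0.75 → 1
rgb(0, 185, 1) = #00B901.

#00B901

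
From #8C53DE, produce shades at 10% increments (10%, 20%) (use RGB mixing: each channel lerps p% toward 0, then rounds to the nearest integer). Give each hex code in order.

#8C53DE is rgb(140, 83, 222).
10%: (140 − 14 = 126→126, 83 − 8.3 = 74.7→75, 222 − 22.2 = 199.8→200) → #7E4BC8
20%: (140 − 28 = 112→112, 83 − 16.6 = 66.4→66, 222 − 44.4 = 177.6→178) → #7042B2

#7E4BC8, #7042B2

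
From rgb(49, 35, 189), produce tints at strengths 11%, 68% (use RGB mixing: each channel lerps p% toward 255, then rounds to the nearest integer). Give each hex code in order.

11%: (49 + 22.66 = 71.66→72, 35 + 24.2 = 59.2→59, 189 + 7.26 = 196.26→196) → #483bc4
68%: (49 + 140.08 = 189.08→189, 35 + 149.6 = 184.6→185, 189 + 44.88 = 233.88→234) → #bdb9ea

#483bc4, #bdb9ea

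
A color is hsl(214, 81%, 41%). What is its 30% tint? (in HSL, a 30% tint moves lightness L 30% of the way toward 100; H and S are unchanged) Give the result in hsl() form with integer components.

L moves 30% from 41 toward 100: 41 + 17.7 = 58.7 → 59.
H and S are unchanged.

hsl(214, 81%, 59%)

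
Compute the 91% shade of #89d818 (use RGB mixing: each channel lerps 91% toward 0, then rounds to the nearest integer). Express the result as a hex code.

#89d818 is rgb(137, 216, 24).
Lerp each channel 91% toward 0:
  R: 137 − 124.67 = 12.33 → 12
  G: 216 − 196.56 = 19.44 → 19
  B: 24 − 21.84 = 2.16 → 2
rgb(12, 19, 2) = #0c1302.

#0c1302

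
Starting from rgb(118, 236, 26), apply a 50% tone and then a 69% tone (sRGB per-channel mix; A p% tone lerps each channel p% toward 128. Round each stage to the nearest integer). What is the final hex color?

#7e9170

A 50% tone moves each channel 50% toward 128:
  R: 118 + 0.5×(128−118) = 118 + 5 = 123 → 123
  G: 236 + 0.5×(128−236) = 236 − 54 = 182 → 182
  B: 26 + 0.5×(128−26) = 26 + 51 = 77 → 77
After the tone: rgb(123, 182, 77) = #7bb64d.
A 69% tone moves each channel 69% toward 128:
  R: 123 + 0.69×(128−123) = 123 + 3.45 = 126.45 → 126
  G: 182 + 0.69×(128−182) = 182 − 37.26 = 144.74 → 145
  B: 77 + 0.69×(128−77) = 77 + 35.19 = 112.19 → 112
rgb(126, 145, 112) = #7e9170.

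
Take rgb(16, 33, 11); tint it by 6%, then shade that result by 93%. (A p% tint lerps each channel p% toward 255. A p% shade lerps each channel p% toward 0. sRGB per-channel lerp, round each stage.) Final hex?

#020302

A 6% tint moves each channel 6% toward 255:
  R: 16 + 0.06×(255−16) = 16 + 14.34 = 30.34 → 30
  G: 33 + 0.06×(255−33) = 33 + 13.32 = 46.32 → 46
  B: 11 + 0.06×(255−11) = 11 + 14.64 = 25.64 → 26
After the tint: rgb(30, 46, 26) = #1e2e1a.
Lerp each channel 93% toward 0:
  R: 30 + 0.93×(0−30) = 30 − 27.9 = 2.1 → 2
  G: 46 − 42.78 = 3.22 → 3
  B: 26 + 0.93×(0−26) = 26 − 24.18 = 1.82 → 2
rgb(2, 3, 2) = #020302.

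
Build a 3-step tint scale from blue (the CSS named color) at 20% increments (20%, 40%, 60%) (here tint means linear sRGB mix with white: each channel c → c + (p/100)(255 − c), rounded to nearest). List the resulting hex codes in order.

#3333FF, #6666FF, #9999FF

CSS blue is rgb(0, 0, 255).
20%: (0 + 51 = 51→51, 0 + 51 = 51→51, 255→255) → #3333FF
40%: (0 + 102 = 102→102, 0 + 102 = 102→102, 255→255) → #6666FF
60%: (0 + 153 = 153→153, 0 + 153 = 153→153, 255→255) → #9999FF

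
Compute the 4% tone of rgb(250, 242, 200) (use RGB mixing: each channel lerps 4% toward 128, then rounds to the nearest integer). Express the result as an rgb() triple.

rgb(245, 237, 197)

Per channel, c → c + 0.04(128 − c):
  R: 250 + 0.04×(128−250) = 250 − 4.88 = 245.12 → 245
  G: 242 + 0.04×(128−242) = 242 − 4.56 = 237.44 → 237
  B: 200 + 0.04×(128−200) = 200 − 2.88 = 197.12 → 197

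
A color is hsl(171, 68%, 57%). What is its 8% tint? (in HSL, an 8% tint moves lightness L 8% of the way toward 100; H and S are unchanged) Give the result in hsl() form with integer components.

hsl(171, 68%, 60%)

L moves 8% from 57 toward 100: 57 + 3.44 = 60.44 → 60.
H and S are unchanged.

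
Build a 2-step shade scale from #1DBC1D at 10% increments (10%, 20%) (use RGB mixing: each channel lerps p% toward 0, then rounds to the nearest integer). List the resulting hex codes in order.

#1AA91A, #179617

#1DBC1D is rgb(29, 188, 29).
10%: (29 − 2.9 = 26.1→26, 188 − 18.8 = 169.2→169, 29 − 2.9 = 26.1→26) → #1AA91A
20%: (29 − 5.8 = 23.2→23, 188 − 37.6 = 150.4→150, 29 − 5.8 = 23.2→23) → #179617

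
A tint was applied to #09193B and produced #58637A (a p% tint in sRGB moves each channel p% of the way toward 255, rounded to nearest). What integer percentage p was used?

32%

#09193B is rgb(9, 25, 59); #58637A is rgb(88, 99, 122).
On the R channel (widest range): 88 ≈ 9 + (p/100)(255 − 9), so p ≈ 100×(88 − 9)/(255 − 9) = 7900/246 = 32.11.
p = 32 reproduces all three channels after rounding.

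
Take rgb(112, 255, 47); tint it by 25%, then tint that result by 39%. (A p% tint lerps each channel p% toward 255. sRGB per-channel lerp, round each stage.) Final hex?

Per channel, c → c + 0.25(255 − c):
  R: 112 + 35.75 = 147.75 → 148
  G: 255 + 0.25×(255−255) = 255 + 0 = 255 → 255
  B: 47 + 0.25×(255−47) = 47 + 52 = 99 → 99
After the tint: rgb(148, 255, 99) = #94ff63.
Per channel, c → c + 0.39(255 − c):
  R: 148 + 41.73 = 189.73 → 190
  G: 255 + 0.39×(255−255) = 255 + 0 = 255 → 255
  B: 99 + 60.84 = 159.84 → 160
rgb(190, 255, 160) = #beffa0.

#beffa0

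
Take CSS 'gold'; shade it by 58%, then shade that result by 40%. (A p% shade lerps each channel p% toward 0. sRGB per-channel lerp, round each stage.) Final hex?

CSS gold is rgb(255, 215, 0).
Lerp each channel 58% toward 0:
  R: 255 + 0.58×(0−255) = 255 − 147.9 = 107.1 → 107
  G: 215 + 0.58×(0−215) = 215 − 124.7 = 90.3 → 90
  B: 0 + 0 = 0 → 0
After the shade: rgb(107, 90, 0) = #6B5A00.
Lerp each channel 40% toward 0:
  R: 107 + 0.4×(0−107) = 107 − 42.8 = 64.2 → 64
  G: 90 + 0.4×(0−90) = 90 − 36 = 54 → 54
  B: 0 + 0.4×(0−0) = 0 + 0 = 0 → 0
rgb(64, 54, 0) = #403600.

#403600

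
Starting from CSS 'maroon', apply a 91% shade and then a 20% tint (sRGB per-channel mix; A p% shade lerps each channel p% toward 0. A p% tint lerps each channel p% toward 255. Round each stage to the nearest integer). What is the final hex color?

CSS maroon is rgb(128, 0, 0).
A 91% shade moves each channel 91% toward 0:
  R: 128 − 116.48 = 11.52 → 12
  G: 0 + 0 = 0 → 0
  B: 0 + 0.91×(0−0) = 0 + 0 = 0 → 0
After the shade: rgb(12, 0, 0) = #0C0000.
Lerp each channel 20% toward 255:
  R: 12 + 48.6 = 60.6 → 61
  G: 0 + 0.2×(255−0) = 0 + 51 = 51 → 51
  B: 0 + 0.2×(255−0) = 0 + 51 = 51 → 51
rgb(61, 51, 51) = #3D3333.

#3D3333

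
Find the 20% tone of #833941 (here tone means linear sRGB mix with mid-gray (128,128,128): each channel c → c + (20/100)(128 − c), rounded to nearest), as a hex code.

#833941 is rgb(131, 57, 65).
Per channel, c → c + 0.2(128 − c):
  R: 131 − 0.6 = 130.4 → 130
  G: 57 + 0.2×(128−57) = 57 + 14.2 = 71.2 → 71
  B: 65 + 12.6 = 77.6 → 78
rgb(130, 71, 78) = #82474E.

#82474E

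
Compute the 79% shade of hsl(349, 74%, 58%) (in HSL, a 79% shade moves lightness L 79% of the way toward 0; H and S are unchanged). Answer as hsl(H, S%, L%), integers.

L moves 79% from 58 toward 0: 58 − 45.82 = 12.18 → 12.
H and S are unchanged.

hsl(349, 74%, 12%)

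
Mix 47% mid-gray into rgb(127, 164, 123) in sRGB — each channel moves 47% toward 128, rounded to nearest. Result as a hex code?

A 47% tone moves each channel 47% toward 128:
  R: 127 + 0.47 = 127.47 → 127
  G: 164 + 0.47×(128−164) = 164 − 16.92 = 147.08 → 147
  B: 123 + 0.47×(128−123) = 123 + 2.35 = 125.35 → 125
rgb(127, 147, 125) = #7F937D.

#7F937D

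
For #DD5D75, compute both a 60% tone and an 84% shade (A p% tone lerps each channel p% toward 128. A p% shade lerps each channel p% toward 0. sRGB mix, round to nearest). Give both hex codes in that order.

#A5727C, #230F13

#DD5D75 is rgb(221, 93, 117).
60% tone:
  R: 221 − 55.8 = 165.2 → 165
  G: 93 + 0.6×(128−93) = 93 + 21 = 114 → 114
  B: 117 + 0.6×(128−117) = 117 + 6.6 = 123.6 → 124
  → #A5727C
84% shade:
  R: 221 + 0.84×(0−221) = 221 − 185.64 = 35.36 → 35
  G: 93 + 0.84×(0−93) = 93 − 78.12 = 14.88 → 15
  B: 117 − 98.28 = 18.72 → 19
  → #230F13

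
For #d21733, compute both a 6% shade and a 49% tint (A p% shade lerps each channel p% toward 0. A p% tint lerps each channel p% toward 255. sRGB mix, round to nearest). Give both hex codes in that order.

#d21733 is rgb(210, 23, 51).
6% shade:
  R: 210 + 0.06×(0−210) = 210 − 12.6 = 197.4 → 197
  G: 23 + 0.06×(0−23) = 23 − 1.38 = 21.62 → 22
  B: 51 + 0.06×(0−51) = 51 − 3.06 = 47.94 → 48
  → #c51630
49% tint:
  R: 210 + 0.49×(255−210) = 210 + 22.05 = 232.05 → 232
  G: 23 + 113.68 = 136.68 → 137
  B: 51 + 99.96 = 150.96 → 151
  → #e88997

#c51630, #e88997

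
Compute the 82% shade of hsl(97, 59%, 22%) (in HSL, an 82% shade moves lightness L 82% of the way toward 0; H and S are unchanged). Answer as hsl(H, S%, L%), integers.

hsl(97, 59%, 4%)

L moves 82% from 22 toward 0: 22 − 18.04 = 3.96 → 4.
H and S are unchanged.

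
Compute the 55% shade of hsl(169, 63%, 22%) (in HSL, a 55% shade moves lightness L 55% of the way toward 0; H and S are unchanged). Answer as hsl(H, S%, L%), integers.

L moves 55% from 22 toward 0: 22 − 12.1 = 9.9 → 10.
H and S are unchanged.

hsl(169, 63%, 10%)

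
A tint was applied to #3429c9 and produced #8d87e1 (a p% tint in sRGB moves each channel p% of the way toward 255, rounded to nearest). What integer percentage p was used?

#3429c9 is rgb(52, 41, 201); #8d87e1 is rgb(141, 135, 225).
On the G channel (widest range): 135 ≈ 41 + (p/100)(255 − 41), so p ≈ 100×(135 − 41)/(255 − 41) = 9400/214 = 43.93.
p = 44 reproduces all three channels after rounding.

44%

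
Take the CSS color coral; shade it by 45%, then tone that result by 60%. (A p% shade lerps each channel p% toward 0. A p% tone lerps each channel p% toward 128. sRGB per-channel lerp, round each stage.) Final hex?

#85695e

CSS coral is rgb(255, 127, 80).
Per channel, c → c + 0.45(0 − c):
  R: 255 − 114.75 = 140.25 → 140
  G: 127 + 0.45×(0−127) = 127 − 57.15 = 69.85 → 70
  B: 80 − 36 = 44 → 44
After the shade: rgb(140, 70, 44) = #8c462c.
Per channel, c → c + 0.6(128 − c):
  R: 140 + 0.6×(128−140) = 140 − 7.2 = 132.8 → 133
  G: 70 + 0.6×(128−70) = 70 + 34.8 = 104.8 → 105
  B: 44 + 50.4 = 94.4 → 94
rgb(133, 105, 94) = #85695e.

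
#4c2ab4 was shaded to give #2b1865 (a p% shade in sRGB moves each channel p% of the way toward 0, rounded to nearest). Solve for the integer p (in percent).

44%

#4c2ab4 is rgb(76, 42, 180); #2b1865 is rgb(43, 24, 101).
On the B channel (widest range): 101 ≈ 180 + (p/100)(0 − 180), so p ≈ 100×(101 − 180)/(0 − 180) = -7900/-180 = 43.89.
p = 44 reproduces all three channels after rounding.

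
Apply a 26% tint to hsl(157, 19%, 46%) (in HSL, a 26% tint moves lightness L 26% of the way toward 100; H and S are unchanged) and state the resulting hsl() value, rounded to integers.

hsl(157, 19%, 60%)

L moves 26% from 46 toward 100: 46 + 14.04 = 60.04 → 60.
H and S are unchanged.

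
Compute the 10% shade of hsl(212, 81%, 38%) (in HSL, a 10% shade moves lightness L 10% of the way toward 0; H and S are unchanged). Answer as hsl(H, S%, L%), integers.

hsl(212, 81%, 34%)

L moves 10% from 38 toward 0: 38 − 3.8 = 34.2 → 34.
H and S are unchanged.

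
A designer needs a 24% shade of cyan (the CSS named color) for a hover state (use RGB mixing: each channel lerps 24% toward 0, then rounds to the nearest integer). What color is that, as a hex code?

CSS cyan is rgb(0, 255, 255).
Lerp each channel 24% toward 0:
  R: 0 + 0 = 0 → 0
  G: 255 + 0.24×(0−255) = 255 − 61.2 = 193.8 → 194
  B: 255 − 61.2 = 193.8 → 194
rgb(0, 194, 194) = #00c2c2.

#00c2c2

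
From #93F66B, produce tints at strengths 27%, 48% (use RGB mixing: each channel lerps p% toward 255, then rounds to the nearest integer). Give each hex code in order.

#93F66B is rgb(147, 246, 107).
27%: (147 + 29.16 = 176.16→176, 246 + 2.43 = 248.43→248, 107 + 39.96 = 146.96→147) → #B0F893
48%: (147 + 51.84 = 198.84→199, 246 + 4.32 = 250.32→250, 107 + 71.04 = 178.04→178) → #C7FAB2

#B0F893, #C7FAB2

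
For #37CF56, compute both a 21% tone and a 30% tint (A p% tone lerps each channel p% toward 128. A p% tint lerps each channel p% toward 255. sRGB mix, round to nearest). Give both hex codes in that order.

#46BE5F, #73DD89

#37CF56 is rgb(55, 207, 86).
21% tone:
  R: 55 + 0.21×(128−55) = 55 + 15.33 = 70.33 → 70
  G: 207 + 0.21×(128−207) = 207 − 16.59 = 190.41 → 190
  B: 86 + 0.21×(128−86) = 86 + 8.82 = 94.82 → 95
  → #46BE5F
30% tint:
  R: 55 + 60 = 115 → 115
  G: 207 + 0.3×(255−207) = 207 + 14.4 = 221.4 → 221
  B: 86 + 0.3×(255−86) = 86 + 50.7 = 136.7 → 137
  → #73DD89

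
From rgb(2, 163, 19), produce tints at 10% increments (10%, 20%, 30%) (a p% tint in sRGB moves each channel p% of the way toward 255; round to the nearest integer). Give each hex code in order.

#1BAC2B, #35B542, #4EBF5A

10%: (2 + 25.3 = 27.3→27, 163 + 9.2 = 172.2→172, 19 + 23.6 = 42.6→43) → #1BAC2B
20%: (2 + 50.6 = 52.6→53, 163 + 18.4 = 181.4→181, 19 + 47.2 = 66.2→66) → #35B542
30%: (2 + 75.9 = 77.9→78, 163 + 27.6 = 190.6→191, 19 + 70.8 = 89.8→90) → #4EBF5A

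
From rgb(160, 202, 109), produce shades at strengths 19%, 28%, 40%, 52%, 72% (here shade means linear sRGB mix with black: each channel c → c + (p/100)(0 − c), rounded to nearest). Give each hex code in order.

#82A458, #73914E, #607941, #4D6134, #2D391F

19%: (160 − 30.4 = 129.6→130, 202 − 38.38 = 163.62→164, 109 − 20.71 = 88.29→88) → #82A458
28%: (160 − 44.8 = 115.2→115, 202 − 56.56 = 145.44→145, 109 − 30.52 = 78.48→78) → #73914E
40%: (160 − 64 = 96→96, 202 − 80.8 = 121.2→121, 109 − 43.6 = 65.4→65) → #607941
52%: (160 − 83.2 = 76.8→77, 202 − 105.04 = 96.96→97, 109 − 56.68 = 52.32→52) → #4D6134
72%: (160 − 115.2 = 44.8→45, 202 − 145.44 = 56.56→57, 109 − 78.48 = 30.52→31) → #2D391F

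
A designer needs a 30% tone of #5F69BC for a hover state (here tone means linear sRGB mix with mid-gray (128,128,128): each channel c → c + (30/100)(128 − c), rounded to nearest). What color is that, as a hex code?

#6970AA

#5F69BC is rgb(95, 105, 188).
A 30% tone moves each channel 30% toward 128:
  R: 95 + 0.3×(128−95) = 95 + 9.9 = 104.9 → 105
  G: 105 + 6.9 = 111.9 → 112
  B: 188 + 0.3×(128−188) = 188 − 18 = 170 → 170
rgb(105, 112, 170) = #6970AA.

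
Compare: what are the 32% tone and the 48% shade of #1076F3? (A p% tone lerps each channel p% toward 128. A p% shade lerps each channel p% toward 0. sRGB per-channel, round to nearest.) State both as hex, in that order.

#3479CE, #083D7E

#1076F3 is rgb(16, 118, 243).
32% tone:
  R: 16 + 35.84 = 51.84 → 52
  G: 118 + 0.32×(128−118) = 118 + 3.2 = 121.2 → 121
  B: 243 + 0.32×(128−243) = 243 − 36.8 = 206.2 → 206
  → #3479CE
48% shade:
  R: 16 − 7.68 = 8.32 → 8
  G: 118 + 0.48×(0−118) = 118 − 56.64 = 61.36 → 61
  B: 243 + 0.48×(0−243) = 243 − 116.64 = 126.36 → 126
  → #083D7E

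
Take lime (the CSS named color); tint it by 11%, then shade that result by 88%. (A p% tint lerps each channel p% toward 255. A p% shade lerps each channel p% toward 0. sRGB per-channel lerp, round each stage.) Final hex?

#031f03

CSS lime is rgb(0, 255, 0).
Lerp each channel 11% toward 255:
  R: 0 + 0.11×(255−0) = 0 + 28.05 = 28.05 → 28
  G: 255 + 0 = 255 → 255
  B: 0 + 0.11×(255−0) = 0 + 28.05 = 28.05 → 28
After the tint: rgb(28, 255, 28) = #1cff1c.
An 88% shade moves each channel 88% toward 0:
  R: 28 + 0.88×(0−28) = 28 − 24.64 = 3.36 → 3
  G: 255 + 0.88×(0−255) = 255 − 224.4 = 30.6 → 31
  B: 28 + 0.88×(0−28) = 28 − 24.64 = 3.36 → 3
rgb(3, 31, 3) = #031f03.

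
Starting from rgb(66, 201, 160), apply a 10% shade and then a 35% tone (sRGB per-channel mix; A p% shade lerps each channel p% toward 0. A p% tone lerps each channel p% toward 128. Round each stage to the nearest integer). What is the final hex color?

Lerp each channel 10% toward 0:
  R: 66 + 0.1×(0−66) = 66 − 6.6 = 59.4 → 59
  G: 201 + 0.1×(0−201) = 201 − 20.1 = 180.9 → 181
  B: 160 + 0.1×(0−160) = 160 − 16 = 144 → 144
After the shade: rgb(59, 181, 144) = #3BB590.
A 35% tone moves each channel 35% toward 128:
  R: 59 + 24.15 = 83.15 → 83
  G: 181 − 18.55 = 162.45 → 162
  B: 144 + 0.35×(128−144) = 144 − 5.6 = 138.4 → 138
rgb(83, 162, 138) = #53A28A.

#53A28A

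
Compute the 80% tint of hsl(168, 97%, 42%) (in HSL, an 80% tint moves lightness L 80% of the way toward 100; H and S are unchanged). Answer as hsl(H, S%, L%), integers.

L moves 80% from 42 toward 100: 42 + 46.4 = 88.4 → 88.
H and S are unchanged.

hsl(168, 97%, 88%)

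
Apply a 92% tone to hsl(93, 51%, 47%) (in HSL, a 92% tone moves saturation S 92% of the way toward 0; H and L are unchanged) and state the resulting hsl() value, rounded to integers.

S moves 92% from 51 toward 0: 51 − 46.92 = 4.08 → 4.
H and L are unchanged.

hsl(93, 4%, 47%)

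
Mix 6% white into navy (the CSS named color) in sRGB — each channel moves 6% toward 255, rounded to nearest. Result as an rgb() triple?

CSS navy is rgb(0, 0, 128).
Per channel, c → c + 0.06(255 − c):
  R: 0 + 0.06×(255−0) = 0 + 15.3 = 15.3 → 15
  G: 0 + 15.3 = 15.3 → 15
  B: 128 + 0.06×(255−128) = 128 + 7.62 = 135.62 → 136

rgb(15, 15, 136)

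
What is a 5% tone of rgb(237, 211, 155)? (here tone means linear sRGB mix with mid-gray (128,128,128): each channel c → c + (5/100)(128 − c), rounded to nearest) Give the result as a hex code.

Lerp each channel 5% toward 128:
  R: 237 + 0.05×(128−237) = 237 − 5.45 = 231.55 → 232
  G: 211 − 4.15 = 206.85 → 207
  B: 155 − 1.35 = 153.65 → 154
rgb(232, 207, 154) = #e8cf9a.

#e8cf9a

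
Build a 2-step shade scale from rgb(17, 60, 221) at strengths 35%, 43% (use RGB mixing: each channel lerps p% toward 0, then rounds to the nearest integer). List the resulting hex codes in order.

#0b2790, #0a227e

35%: (17 − 5.95 = 11.05→11, 60 − 21 = 39→39, 221 − 77.35 = 143.65→144) → #0b2790
43%: (17 − 7.31 = 9.69→10, 60 − 25.8 = 34.2→34, 221 − 95.03 = 125.97→126) → #0a227e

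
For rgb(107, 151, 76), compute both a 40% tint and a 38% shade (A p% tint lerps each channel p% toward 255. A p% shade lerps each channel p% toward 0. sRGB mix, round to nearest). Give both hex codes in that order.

#A6C194, #425E2F

40% tint:
  R: 107 + 0.4×(255−107) = 107 + 59.2 = 166.2 → 166
  G: 151 + 41.6 = 192.6 → 193
  B: 76 + 71.6 = 147.6 → 148
  → #A6C194
38% shade:
  R: 107 + 0.38×(0−107) = 107 − 40.66 = 66.34 → 66
  G: 151 − 57.38 = 93.62 → 94
  B: 76 + 0.38×(0−76) = 76 − 28.88 = 47.12 → 47
  → #425E2F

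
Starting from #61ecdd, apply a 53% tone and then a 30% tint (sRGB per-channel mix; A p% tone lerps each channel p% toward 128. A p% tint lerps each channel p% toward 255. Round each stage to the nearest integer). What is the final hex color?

#9ccac5

#61ecdd is rgb(97, 236, 221).
A 53% tone moves each channel 53% toward 128:
  R: 97 + 16.43 = 113.43 → 113
  G: 236 − 57.24 = 178.76 → 179
  B: 221 − 49.29 = 171.71 → 172
After the tone: rgb(113, 179, 172) = #71b3ac.
A 30% tint moves each channel 30% toward 255:
  R: 113 + 0.3×(255−113) = 113 + 42.6 = 155.6 → 156
  G: 179 + 0.3×(255−179) = 179 + 22.8 = 201.8 → 202
  B: 172 + 24.9 = 196.9 → 197
rgb(156, 202, 197) = #9ccac5.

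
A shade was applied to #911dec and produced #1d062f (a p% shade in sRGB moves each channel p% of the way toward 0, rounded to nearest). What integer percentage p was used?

80%

#911dec is rgb(145, 29, 236); #1d062f is rgb(29, 6, 47).
On the B channel (widest range): 47 ≈ 236 + (p/100)(0 − 236), so p ≈ 100×(47 − 236)/(0 − 236) = -18900/-236 = 80.08.
p = 80 reproduces all three channels after rounding.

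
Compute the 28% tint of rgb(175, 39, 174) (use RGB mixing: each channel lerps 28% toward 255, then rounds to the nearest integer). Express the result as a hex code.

#C563C5

Lerp each channel 28% toward 255:
  R: 175 + 0.28×(255−175) = 175 + 22.4 = 197.4 → 197
  G: 39 + 0.28×(255−39) = 39 + 60.48 = 99.48 → 99
  B: 174 + 22.68 = 196.68 → 197
rgb(197, 99, 197) = #C563C5.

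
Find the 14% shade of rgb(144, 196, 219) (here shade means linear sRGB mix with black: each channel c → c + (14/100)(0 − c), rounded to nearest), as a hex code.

#7CA9BC

A 14% shade moves each channel 14% toward 0:
  R: 144 + 0.14×(0−144) = 144 − 20.16 = 123.84 → 124
  G: 196 − 27.44 = 168.56 → 169
  B: 219 + 0.14×(0−219) = 219 − 30.66 = 188.34 → 188
rgb(124, 169, 188) = #7CA9BC.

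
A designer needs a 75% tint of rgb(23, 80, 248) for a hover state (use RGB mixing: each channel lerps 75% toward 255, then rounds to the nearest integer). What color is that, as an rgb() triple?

rgb(197, 211, 253)

Per channel, c → c + 0.75(255 − c):
  R: 23 + 174 = 197 → 197
  G: 80 + 131.25 = 211.25 → 211
  B: 248 + 5.25 = 253.25 → 253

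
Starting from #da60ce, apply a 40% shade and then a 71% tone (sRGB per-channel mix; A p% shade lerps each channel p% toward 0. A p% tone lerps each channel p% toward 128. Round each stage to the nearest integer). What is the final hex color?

#da60ce is rgb(218, 96, 206).
Lerp each channel 40% toward 0:
  R: 218 + 0.4×(0−218) = 218 − 87.2 = 130.8 → 131
  G: 96 + 0.4×(0−96) = 96 − 38.4 = 57.6 → 58
  B: 206 + 0.4×(0−206) = 206 − 82.4 = 123.6 → 124
After the shade: rgb(131, 58, 124) = #833a7c.
A 71% tone moves each channel 71% toward 128:
  R: 131 + 0.71×(128−131) = 131 − 2.13 = 128.87 → 129
  G: 58 + 49.7 = 107.7 → 108
  B: 124 + 0.71×(128−124) = 124 + 2.84 = 126.84 → 127
rgb(129, 108, 127) = #816c7f.

#816c7f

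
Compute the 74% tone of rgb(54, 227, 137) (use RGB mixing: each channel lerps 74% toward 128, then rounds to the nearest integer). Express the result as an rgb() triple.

rgb(109, 154, 130)

Per channel, c → c + 0.74(128 − c):
  R: 54 + 54.76 = 108.76 → 109
  G: 227 − 73.26 = 153.74 → 154
  B: 137 + 0.74×(128−137) = 137 − 6.66 = 130.34 → 130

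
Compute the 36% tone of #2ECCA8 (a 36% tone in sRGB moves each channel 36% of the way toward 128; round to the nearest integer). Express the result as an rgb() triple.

#2ECCA8 is rgb(46, 204, 168).
Lerp each channel 36% toward 128:
  R: 46 + 29.52 = 75.52 → 76
  G: 204 + 0.36×(128−204) = 204 − 27.36 = 176.64 → 177
  B: 168 − 14.4 = 153.6 → 154

rgb(76, 177, 154)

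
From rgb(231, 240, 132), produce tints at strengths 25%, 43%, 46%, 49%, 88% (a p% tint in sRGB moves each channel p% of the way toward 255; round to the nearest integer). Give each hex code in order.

#edf4a3, #f1f6b9, #f2f7bd, #f3f7c0, #fcfdf0

25%: (231 + 6 = 237→237, 240 + 3.75 = 243.75→244, 132 + 30.75 = 162.75→163) → #edf4a3
43%: (231 + 10.32 = 241.32→241, 240 + 6.45 = 246.45→246, 132 + 52.89 = 184.89→185) → #f1f6b9
46%: (231 + 11.04 = 242.04→242, 240 + 6.9 = 246.9→247, 132 + 56.58 = 188.58→189) → #f2f7bd
49%: (231 + 11.76 = 242.76→243, 240 + 7.35 = 247.35→247, 132 + 60.27 = 192.27→192) → #f3f7c0
88%: (231 + 21.12 = 252.12→252, 240 + 13.2 = 253.2→253, 132 + 108.24 = 240.24→240) → #fcfdf0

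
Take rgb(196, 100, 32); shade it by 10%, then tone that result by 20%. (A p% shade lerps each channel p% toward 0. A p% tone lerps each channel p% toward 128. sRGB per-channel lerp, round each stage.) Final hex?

#a66231

A 10% shade moves each channel 10% toward 0:
  R: 196 − 19.6 = 176.4 → 176
  G: 100 + 0.1×(0−100) = 100 − 10 = 90 → 90
  B: 32 + 0.1×(0−32) = 32 − 3.2 = 28.8 → 29
After the shade: rgb(176, 90, 29) = #b05a1d.
Per channel, c → c + 0.2(128 − c):
  R: 176 + 0.2×(128−176) = 176 − 9.6 = 166.4 → 166
  G: 90 + 7.6 = 97.6 → 98
  B: 29 + 0.2×(128−29) = 29 + 19.8 = 48.8 → 49
rgb(166, 98, 49) = #a66231.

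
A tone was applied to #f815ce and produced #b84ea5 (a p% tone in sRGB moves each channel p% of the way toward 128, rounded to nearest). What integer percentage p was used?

53%

#f815ce is rgb(248, 21, 206); #b84ea5 is rgb(184, 78, 165).
On the R channel (widest range): 184 ≈ 248 + (p/100)(128 − 248), so p ≈ 100×(184 − 248)/(128 − 248) = -6400/-120 = 53.33.
p = 53 reproduces all three channels after rounding.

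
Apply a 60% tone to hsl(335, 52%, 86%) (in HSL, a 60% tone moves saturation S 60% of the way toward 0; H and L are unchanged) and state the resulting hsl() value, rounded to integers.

hsl(335, 21%, 86%)

S moves 60% from 52 toward 0: 52 − 31.2 = 20.8 → 21.
H and L are unchanged.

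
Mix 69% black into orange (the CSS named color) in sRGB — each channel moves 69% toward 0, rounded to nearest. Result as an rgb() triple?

rgb(79, 51, 0)

CSS orange is rgb(255, 165, 0).
Lerp each channel 69% toward 0:
  R: 255 + 0.69×(0−255) = 255 − 175.95 = 79.05 → 79
  G: 165 + 0.69×(0−165) = 165 − 113.85 = 51.15 → 51
  B: 0 + 0.69×(0−0) = 0 + 0 = 0 → 0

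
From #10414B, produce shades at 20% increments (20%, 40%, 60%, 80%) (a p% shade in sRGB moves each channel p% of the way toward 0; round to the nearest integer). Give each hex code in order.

#10414B is rgb(16, 65, 75).
20%: (16 − 3.2 = 12.8→13, 65 − 13 = 52→52, 75 − 15 = 60→60) → #0D343C
40%: (16 − 6.4 = 9.6→10, 65 − 26 = 39→39, 75 − 30 = 45→45) → #0A272D
60%: (16 − 9.6 = 6.4→6, 65 − 39 = 26→26, 75 − 45 = 30→30) → #061A1E
80%: (16 − 12.8 = 3.2→3, 65 − 52 = 13→13, 75 − 60 = 15→15) → #030D0F

#0D343C, #0A272D, #061A1E, #030D0F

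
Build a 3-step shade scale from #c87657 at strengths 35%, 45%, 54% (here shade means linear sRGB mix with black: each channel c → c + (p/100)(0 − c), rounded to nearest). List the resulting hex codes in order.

#824d39, #6e4130, #5c3628

#c87657 is rgb(200, 118, 87).
35%: (200 − 70 = 130→130, 118 − 41.3 = 76.7→77, 87 − 30.45 = 56.55→57) → #824d39
45%: (200 − 90 = 110→110, 118 − 53.1 = 64.9→65, 87 − 39.15 = 47.85→48) → #6e4130
54%: (200 − 108 = 92→92, 118 − 63.72 = 54.28→54, 87 − 46.98 = 40.02→40) → #5c3628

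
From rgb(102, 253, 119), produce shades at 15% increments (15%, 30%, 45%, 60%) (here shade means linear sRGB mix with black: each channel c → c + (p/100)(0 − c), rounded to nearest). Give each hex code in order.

15%: (102 − 15.3 = 86.7→87, 253 − 37.95 = 215.05→215, 119 − 17.85 = 101.15→101) → #57D765
30%: (102 − 30.6 = 71.4→71, 253 − 75.9 = 177.1→177, 119 − 35.7 = 83.3→83) → #47B153
45%: (102 − 45.9 = 56.1→56, 253 − 113.85 = 139.15→139, 119 − 53.55 = 65.45→65) → #388B41
60%: (102 − 61.2 = 40.8→41, 253 − 151.8 = 101.2→101, 119 − 71.4 = 47.6→48) → #296530

#57D765, #47B153, #388B41, #296530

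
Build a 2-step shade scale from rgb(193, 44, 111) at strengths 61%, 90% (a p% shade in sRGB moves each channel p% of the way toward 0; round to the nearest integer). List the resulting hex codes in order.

#4B112B, #13040B

61%: (193 − 117.73 = 75.27→75, 44 − 26.84 = 17.16→17, 111 − 67.71 = 43.29→43) → #4B112B
90%: (193 − 173.7 = 19.3→19, 44 − 39.6 = 4.4→4, 111 − 99.9 = 11.1→11) → #13040B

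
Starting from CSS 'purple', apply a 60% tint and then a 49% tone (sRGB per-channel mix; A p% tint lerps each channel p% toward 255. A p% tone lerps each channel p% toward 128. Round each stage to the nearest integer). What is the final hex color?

CSS purple is rgb(128, 0, 128).
Per channel, c → c + 0.6(255 − c):
  R: 128 + 76.2 = 204.2 → 204
  G: 0 + 0.6×(255−0) = 0 + 153 = 153 → 153
  B: 128 + 0.6×(255−128) = 128 + 76.2 = 204.2 → 204
After the tint: rgb(204, 153, 204) = #CC99CC.
Lerp each channel 49% toward 128:
  R: 204 + 0.49×(128−204) = 204 − 37.24 = 166.76 → 167
  G: 153 − 12.25 = 140.75 → 141
  B: 204 − 37.24 = 166.76 → 167
rgb(167, 141, 167) = #A78DA7.

#A78DA7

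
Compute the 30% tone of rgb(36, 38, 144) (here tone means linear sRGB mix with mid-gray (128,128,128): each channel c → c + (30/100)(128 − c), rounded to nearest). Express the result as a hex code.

#40418B

Per channel, c → c + 0.3(128 − c):
  R: 36 + 27.6 = 63.6 → 64
  G: 38 + 27 = 65 → 65
  B: 144 + 0.3×(128−144) = 144 − 4.8 = 139.2 → 139
rgb(64, 65, 139) = #40418B.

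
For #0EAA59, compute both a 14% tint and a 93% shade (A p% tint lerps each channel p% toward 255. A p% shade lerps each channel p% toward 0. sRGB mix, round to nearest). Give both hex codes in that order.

#30B670, #010C06

#0EAA59 is rgb(14, 170, 89).
14% tint:
  R: 14 + 33.74 = 47.74 → 48
  G: 170 + 0.14×(255−170) = 170 + 11.9 = 181.9 → 182
  B: 89 + 0.14×(255−89) = 89 + 23.24 = 112.24 → 112
  → #30B670
93% shade:
  R: 14 − 13.02 = 0.98 → 1
  G: 170 + 0.93×(0−170) = 170 − 158.1 = 11.9 → 12
  B: 89 + 0.93×(0−89) = 89 − 82.77 = 6.23 → 6
  → #010C06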